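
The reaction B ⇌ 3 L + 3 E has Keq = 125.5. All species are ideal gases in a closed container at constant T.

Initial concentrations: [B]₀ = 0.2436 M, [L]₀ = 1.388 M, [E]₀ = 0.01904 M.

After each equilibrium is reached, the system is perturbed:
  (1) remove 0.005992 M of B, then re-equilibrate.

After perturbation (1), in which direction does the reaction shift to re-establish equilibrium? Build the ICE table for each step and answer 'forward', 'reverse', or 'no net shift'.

Direction: reverse

Q₀ = 7.5769e-05 vs Keq = 125.5 ⇒ Q<K, forward
Step 1:
                  B         L         E
  init       0.2436     1.388   0.01904
  Δ         -0.2216    0.6647    0.6647
  eq        0.02203     2.053    0.6837
  solve Keq expr → x = 0.2216; check Q = 125.5
Then remove 0.005992 M of B.
Step 2:
                  B         L         E
  init      0.01604     2.053    0.6837
  Δ        0.004358  -0.01307  -0.01307
  eq         0.0204      2.04    0.6707
  solve Keq expr → x = -0.004358; check Q = 125.5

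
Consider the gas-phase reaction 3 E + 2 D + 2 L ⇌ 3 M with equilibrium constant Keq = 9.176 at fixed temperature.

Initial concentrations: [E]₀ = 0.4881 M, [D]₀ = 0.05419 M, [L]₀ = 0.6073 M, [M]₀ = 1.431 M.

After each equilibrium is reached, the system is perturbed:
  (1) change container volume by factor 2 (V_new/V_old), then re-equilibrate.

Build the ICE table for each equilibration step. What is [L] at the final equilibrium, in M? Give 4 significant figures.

Q₀ = 2.3267e+04 vs Keq = 9.176 ⇒ Q>K, reverse
Step 1:
                  E         D         L         M
  I          0.4881   0.05419    0.6073     1.431
  C          0.4665     0.311     0.311   -0.4665
  E          0.9546    0.3652    0.9183    0.9645
  solve Keq expr → x = -0.1555; check Q = 9.176
Then change container volume by factor 2 (V_new/V_old).
Step 2:
                  E         D         L         M
  I          0.4773    0.1826    0.4591    0.4823
  C          0.1293   0.08618   0.08618   -0.1293
  E          0.6066    0.2688    0.5453     0.353
  solve Keq expr → x = -0.04309; check Q = 9.176

[L]_eq = 0.5453 M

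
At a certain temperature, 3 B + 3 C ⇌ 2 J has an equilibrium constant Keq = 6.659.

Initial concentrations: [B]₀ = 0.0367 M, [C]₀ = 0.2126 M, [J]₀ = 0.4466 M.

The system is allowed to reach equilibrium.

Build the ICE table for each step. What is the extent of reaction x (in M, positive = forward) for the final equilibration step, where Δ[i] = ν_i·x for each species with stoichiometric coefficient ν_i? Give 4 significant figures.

x = -0.1096 M

Q₀ = 4.1990e+05 vs Keq = 6.659 ⇒ Q>K, reverse
Step 1:
                   B          C          J
  init        0.0367     0.2126     0.4466
  Δ           0.3289     0.3289    -0.2193
  eq          0.3656     0.5415     0.2273
  solve Keq expr → x = -0.1096; check Q = 6.659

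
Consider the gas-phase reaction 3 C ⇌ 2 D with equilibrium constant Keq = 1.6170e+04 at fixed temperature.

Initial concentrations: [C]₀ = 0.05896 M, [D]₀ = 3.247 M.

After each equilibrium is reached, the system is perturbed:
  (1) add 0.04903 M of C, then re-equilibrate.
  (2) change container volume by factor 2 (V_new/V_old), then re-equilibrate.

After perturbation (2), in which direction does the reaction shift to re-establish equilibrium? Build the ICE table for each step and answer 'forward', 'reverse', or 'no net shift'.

Direction: reverse

Q₀ = 5.1439e+04 vs Keq = 1.6170e+04 ⇒ Q>K, reverse
Step 1:
                   C          D
  I          0.05896      3.247
  C          0.02743   -0.01828
  E          0.08639      3.229
  solve Keq expr → x = -0.009142; check Q = 1.6170e+04
Then add 0.04903 M of C.
Step 2:
                   C          D
  I           0.1354      3.229
  C         -0.04845     0.0323
  E          0.08696      3.261
  solve Keq expr → x = 0.01615; check Q = 1.6170e+04
Then change container volume by factor 2 (V_new/V_old).
Step 3:
                   C          D
  I          0.04348      1.631
  C          0.01114  -0.007424
  E          0.05462      1.623
  solve Keq expr → x = -0.003712; check Q = 1.6170e+04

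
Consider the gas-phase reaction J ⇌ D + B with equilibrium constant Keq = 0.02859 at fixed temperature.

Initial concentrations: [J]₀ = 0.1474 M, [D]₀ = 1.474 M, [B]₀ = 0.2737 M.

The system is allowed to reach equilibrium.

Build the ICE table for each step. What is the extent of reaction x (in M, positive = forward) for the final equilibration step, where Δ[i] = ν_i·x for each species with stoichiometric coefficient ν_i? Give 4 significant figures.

x = -0.264 M

Q₀ = 2.737 vs Keq = 0.02859 ⇒ Q>K, reverse
Step 1:
                  J         D         B
  I          0.1474     1.474    0.2737
  C           0.264    -0.264    -0.264
  E          0.4114      1.21   0.00972
  solve Keq expr → x = -0.264; check Q = 0.02859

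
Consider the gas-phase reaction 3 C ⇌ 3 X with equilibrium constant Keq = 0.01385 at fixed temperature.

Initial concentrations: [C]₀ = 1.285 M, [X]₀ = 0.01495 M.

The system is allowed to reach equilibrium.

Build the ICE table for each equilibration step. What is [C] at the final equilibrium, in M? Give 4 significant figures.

Q₀ = 1.5748e-06 vs Keq = 0.01385 ⇒ Q<K, forward
Step 1:
                  C         X
  I           1.285   0.01495
  C         -0.2368    0.2368
  E           1.048    0.2517
  solve Keq expr → x = 0.07893; check Q = 0.01385

[C]_eq = 1.048 M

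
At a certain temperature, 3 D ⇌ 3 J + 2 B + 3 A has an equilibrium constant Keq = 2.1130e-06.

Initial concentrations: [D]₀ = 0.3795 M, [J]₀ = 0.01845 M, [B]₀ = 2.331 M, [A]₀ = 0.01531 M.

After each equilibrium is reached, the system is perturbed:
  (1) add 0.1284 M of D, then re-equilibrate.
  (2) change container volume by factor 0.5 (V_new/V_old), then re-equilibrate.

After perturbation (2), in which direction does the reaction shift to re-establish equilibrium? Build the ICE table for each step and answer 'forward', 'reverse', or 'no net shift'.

Direction: reverse

Q₀ = 2.2406e-09 vs Keq = 2.1130e-06 ⇒ Q<K, forward
Step 1:
                  D         J         B         A
  init       0.3795   0.01845     2.331   0.01531
  Δ        -0.03326   0.03326   0.02217   0.03326
  eq         0.3462   0.05171     2.353   0.04857
  solve Keq expr → x = 0.01109; check Q = 2.1130e-06
Then add 0.1284 M of D.
Step 2:
                  D         J         B         A
  init       0.4746   0.05171     2.353   0.04857
  Δ       -0.008016  0.008016  0.005344  0.008016
  eq         0.4666   0.05972     2.359   0.05658
  solve Keq expr → x = 0.002672; check Q = 2.1130e-06
Then change container volume by factor 0.5 (V_new/V_old).
Step 3:
                  D         J         B         A
  init       0.9333    0.1194     4.717    0.1132
  Δ         0.04913  -0.04913  -0.03275  -0.04913
  eq         0.9824   0.07032     4.684   0.06404
  solve Keq expr → x = -0.01638; check Q = 2.1130e-06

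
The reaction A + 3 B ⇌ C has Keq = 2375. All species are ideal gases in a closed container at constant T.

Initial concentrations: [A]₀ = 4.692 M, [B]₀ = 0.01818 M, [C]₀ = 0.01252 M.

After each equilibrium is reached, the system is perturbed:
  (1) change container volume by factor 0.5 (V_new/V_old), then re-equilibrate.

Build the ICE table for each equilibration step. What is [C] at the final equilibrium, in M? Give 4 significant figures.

[C]_eq = 0.03335 M

Q₀ = 444.1 vs Keq = 2375 ⇒ Q<K, forward
Step 1:
                  A         B         C
  Initial     4.692   0.01818   0.01252
  Change  -0.002387  -0.00716  0.002387
  Equil        4.69   0.01102   0.01491
  solve Keq expr → x = 0.002387; check Q = 2375
Then change container volume by factor 0.5 (V_new/V_old).
Step 2:
                  A         B         C
  Initial     9.379   0.02204   0.02981
  Change  -0.003533   -0.0106  0.003533
  Equil       9.376   0.01144   0.03335
  solve Keq expr → x = 0.003533; check Q = 2375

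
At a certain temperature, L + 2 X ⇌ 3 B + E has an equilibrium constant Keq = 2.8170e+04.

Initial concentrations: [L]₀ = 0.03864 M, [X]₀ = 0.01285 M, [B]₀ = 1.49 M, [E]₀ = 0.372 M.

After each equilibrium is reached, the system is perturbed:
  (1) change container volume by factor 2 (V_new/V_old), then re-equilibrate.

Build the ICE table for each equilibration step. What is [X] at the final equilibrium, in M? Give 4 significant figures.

[X]_eq = 0.01101 M

Q₀ = 1.9287e+05 vs Keq = 2.8170e+04 ⇒ Q>K, reverse
Step 1:
                  L         X         B         E
  Initial   0.03864   0.01285      1.49     0.372
  Change   0.008284   0.01657  -0.02485 -0.008284
  Equil     0.04692   0.02942     1.465    0.3637
  solve Keq expr → x = -0.008284; check Q = 2.8170e+04
Then change container volume by factor 2 (V_new/V_old).
Step 2:
                  L         X         B         E
  Initial   0.02346   0.01471    0.7326    0.1819
  Change  -0.001847 -0.003694  0.005541  0.001847
  Equil     0.02161   0.01101    0.7381    0.1837
  solve Keq expr → x = 0.001847; check Q = 2.8170e+04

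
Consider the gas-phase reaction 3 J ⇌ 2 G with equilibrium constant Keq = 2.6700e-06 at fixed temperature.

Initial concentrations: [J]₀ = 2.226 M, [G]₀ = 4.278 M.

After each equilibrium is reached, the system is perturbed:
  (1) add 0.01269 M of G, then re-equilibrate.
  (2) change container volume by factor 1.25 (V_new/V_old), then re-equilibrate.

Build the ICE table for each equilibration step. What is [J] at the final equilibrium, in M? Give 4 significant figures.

[J]_eq = 6.885 M

Q₀ = 1.659 vs Keq = 2.6700e-06 ⇒ Q>K, reverse
Step 1:
                  J         G
  init        2.226     4.278
  Δ           6.355    -4.237
  eq          8.581   0.04108
  solve Keq expr → x = -2.118; check Q = 2.6700e-06
Then add 0.01269 M of G.
Step 2:
                  J         G
  init        8.581   0.05377
  Δ         0.01883  -0.01255
  eq            8.6   0.04121
  solve Keq expr → x = -0.006277; check Q = 2.6700e-06
Then change container volume by factor 1.25 (V_new/V_old).
Step 3:
                  J         G
  init         6.88   0.03297
  Δ        0.005171 -0.003447
  eq          6.885   0.02952
  solve Keq expr → x = -0.001724; check Q = 2.6700e-06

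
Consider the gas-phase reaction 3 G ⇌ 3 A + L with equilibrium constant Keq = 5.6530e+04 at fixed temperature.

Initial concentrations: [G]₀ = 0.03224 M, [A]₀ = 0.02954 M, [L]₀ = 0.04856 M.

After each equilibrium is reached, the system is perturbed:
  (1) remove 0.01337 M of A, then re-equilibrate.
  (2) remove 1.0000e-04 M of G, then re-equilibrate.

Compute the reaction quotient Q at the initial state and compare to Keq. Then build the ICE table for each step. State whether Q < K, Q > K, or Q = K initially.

Q₀ = 0.03735 vs Keq = 5.6530e+04 ⇒ Q<K, forward
Step 1:
                   G          A          L
  I          0.03224    0.02954    0.04856
  C         -0.03162    0.03162    0.01054
  E       6.2072e-04    0.06116     0.0591
  solve Keq expr → x = 0.01054; check Q = 5.6530e+04
Then remove 0.01337 M of A.
Step 2:
                   G          A          L
  I       6.2072e-04    0.04779     0.0591
  C       -1.3421e-04 1.3421e-04 4.4737e-05
  E       4.8651e-04    0.04792    0.05914
  solve Keq expr → x = 4.4737e-05; check Q = 5.6530e+04
Then remove 1.0000e-04 M of G.
Step 3:
                   G          A          L
  I       3.8651e-04    0.04792    0.05914
  C       9.8906e-05 -9.8906e-05 -3.2969e-05
  E       4.8542e-04    0.04782    0.05911
  solve Keq expr → x = -3.2969e-05; check Q = 5.6530e+04

Q₀ = 0.03735; Q < K (proceeds forward)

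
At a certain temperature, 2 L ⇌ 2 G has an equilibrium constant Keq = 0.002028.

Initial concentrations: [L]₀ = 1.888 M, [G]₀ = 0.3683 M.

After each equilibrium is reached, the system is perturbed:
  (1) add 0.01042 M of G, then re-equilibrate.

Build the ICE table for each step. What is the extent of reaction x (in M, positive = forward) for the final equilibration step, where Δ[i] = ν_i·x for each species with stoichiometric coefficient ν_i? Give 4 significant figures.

Q₀ = 0.03805 vs Keq = 0.002028 ⇒ Q>K, reverse
Step 1:
                    L           G
  init          1.888      0.3683
  Δ            0.2711     -0.2711
  eq            2.159     0.09723
  solve Keq expr → x = -0.1355; check Q = 0.002028
Then add 0.01042 M of G.
Step 2:
                    L           G
  init          2.159      0.1077
  Δ          0.009971   -0.009971
  eq            2.169     0.09768
  solve Keq expr → x = -0.004985; check Q = 0.002028

x = -0.004985 M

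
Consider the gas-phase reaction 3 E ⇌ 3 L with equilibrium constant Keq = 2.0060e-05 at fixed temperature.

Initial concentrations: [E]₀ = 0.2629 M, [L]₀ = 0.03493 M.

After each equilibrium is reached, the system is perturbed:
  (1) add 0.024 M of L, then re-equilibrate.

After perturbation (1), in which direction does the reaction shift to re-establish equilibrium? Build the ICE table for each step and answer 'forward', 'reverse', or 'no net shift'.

Q₀ = 0.002345 vs Keq = 2.0060e-05 ⇒ Q>K, reverse
Step 1:
                  E         L
  I          0.2629   0.03493
  C         0.02705  -0.02705
  E            0.29  0.007878
  solve Keq expr → x = -0.009017; check Q = 2.0060e-05
Then add 0.024 M of L.
Step 2:
                  E         L
  I            0.29   0.03188
  C         0.02337  -0.02337
  E          0.3133  0.008513
  solve Keq expr → x = -0.007788; check Q = 2.0060e-05

Direction: reverse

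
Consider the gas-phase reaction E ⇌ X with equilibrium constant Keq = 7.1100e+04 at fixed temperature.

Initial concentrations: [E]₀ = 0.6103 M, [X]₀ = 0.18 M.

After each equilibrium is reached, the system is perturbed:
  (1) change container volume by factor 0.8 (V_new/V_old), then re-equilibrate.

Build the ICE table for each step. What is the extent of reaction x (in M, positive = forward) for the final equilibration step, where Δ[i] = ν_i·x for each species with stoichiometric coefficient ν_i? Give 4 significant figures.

x = 0 M

Q₀ = 0.2949 vs Keq = 7.1100e+04 ⇒ Q<K, forward
Step 1:
                    E           X
  init         0.6103        0.18
  Δ           -0.6103      0.6103
  eq       1.1115e-05      0.7903
  solve Keq expr → x = 0.6103; check Q = 7.1100e+04
Then change container volume by factor 0.8 (V_new/V_old).
Step 2:
                    E           X
  init     1.3894e-05      0.9879
  Δ                 0           0
  eq       1.3894e-05      0.9879
  solve Keq expr → x = 0; check Q = 7.1100e+04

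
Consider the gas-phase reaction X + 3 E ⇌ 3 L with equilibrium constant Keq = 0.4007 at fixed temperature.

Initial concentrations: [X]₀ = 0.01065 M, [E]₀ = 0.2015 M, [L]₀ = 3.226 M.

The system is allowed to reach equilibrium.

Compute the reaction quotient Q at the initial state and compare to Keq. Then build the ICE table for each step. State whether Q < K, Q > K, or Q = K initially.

Q₀ = 3.8532e+05 vs Keq = 0.4007 ⇒ Q>K, reverse
Step 1:
                    X           E           L
  I           0.01065      0.2015       3.226
  C            0.6312       1.894      -1.894
  E            0.6419       2.095       1.332
  solve Keq expr → x = -0.6312; check Q = 0.4007

Q₀ = 3.8532e+05; Q > K (proceeds reverse)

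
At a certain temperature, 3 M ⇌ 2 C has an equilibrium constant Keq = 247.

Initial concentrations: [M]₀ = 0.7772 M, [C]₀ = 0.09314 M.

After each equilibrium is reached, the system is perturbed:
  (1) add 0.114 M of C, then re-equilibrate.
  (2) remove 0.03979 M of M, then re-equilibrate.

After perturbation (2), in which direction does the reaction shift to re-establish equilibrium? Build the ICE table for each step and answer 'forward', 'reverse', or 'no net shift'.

Q₀ = 0.01848 vs Keq = 247 ⇒ Q<K, forward
Step 1:
                  M         C
  init       0.7772   0.09314
  Δ         -0.6714    0.4476
  eq         0.1058    0.5407
  solve Keq expr → x = 0.2238; check Q = 247
Then add 0.114 M of C.
Step 2:
                  M         C
  init       0.1058    0.6547
  Δ          0.0133 -0.008868
  eq         0.1191    0.6459
  solve Keq expr → x = -0.004434; check Q = 247
Then remove 0.03979 M of M.
Step 3:
                  M         C
  init       0.0793    0.6459
  Δ         0.03676  -0.02451
  eq         0.1161    0.6214
  solve Keq expr → x = -0.01225; check Q = 247

Direction: reverse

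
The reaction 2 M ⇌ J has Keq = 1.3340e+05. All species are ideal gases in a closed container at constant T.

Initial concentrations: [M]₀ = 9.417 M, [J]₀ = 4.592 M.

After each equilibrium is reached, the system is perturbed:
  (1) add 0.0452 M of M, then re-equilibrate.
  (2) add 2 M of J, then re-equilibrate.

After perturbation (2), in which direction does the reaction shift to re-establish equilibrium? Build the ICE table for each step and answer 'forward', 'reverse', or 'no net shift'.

Q₀ = 0.05178 vs Keq = 1.3340e+05 ⇒ Q<K, forward
Step 1:
                  M         J
  init        9.417     4.592
  Δ          -9.409     4.704
  eq       0.008348     9.296
  solve Keq expr → x = 4.704; check Q = 1.3340e+05
Then add 0.0452 M of M.
Step 2:
                  M         J
  init      0.05355     9.296
  Δ        -0.04519   0.02259
  eq       0.008358     9.319
  solve Keq expr → x = 0.02259; check Q = 1.3340e+05
Then add 2 M of J.
Step 3:
                  M         J
  init     0.008358     11.32
  Δ       8.5316e-04 -4.2658e-04
  eq       0.009211     11.32
  solve Keq expr → x = -4.2658e-04; check Q = 1.3340e+05

Direction: reverse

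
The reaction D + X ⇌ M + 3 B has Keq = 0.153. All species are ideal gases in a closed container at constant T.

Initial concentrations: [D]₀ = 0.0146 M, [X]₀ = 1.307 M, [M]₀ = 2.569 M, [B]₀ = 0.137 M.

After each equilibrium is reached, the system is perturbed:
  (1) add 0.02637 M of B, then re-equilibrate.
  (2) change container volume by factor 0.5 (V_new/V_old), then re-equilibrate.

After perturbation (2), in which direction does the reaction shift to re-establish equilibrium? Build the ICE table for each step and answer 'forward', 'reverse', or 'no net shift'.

Direction: reverse

Q₀ = 0.3462 vs Keq = 0.153 ⇒ Q>K, reverse
Step 1:
                    D           X           M           B
  I            0.0146       1.307       2.569       0.137
  C          0.006341    0.006341   -0.006341    -0.01902
  E           0.02094       1.313       2.563       0.118
  solve Keq expr → x = -0.006341; check Q = 0.153
Then add 0.02637 M of B.
Step 2:
                    D           X           M           B
  I           0.02094       1.313       2.563      0.1443
  C          0.005514    0.005514   -0.005514    -0.01654
  E           0.02646       1.319       2.557      0.1278
  solve Keq expr → x = -0.005514; check Q = 0.153
Then change container volume by factor 0.5 (V_new/V_old).
Step 3:
                    D           X           M           B
  I           0.05291       2.638       5.114      0.2556
  C            0.0241      0.0241     -0.0241    -0.07229
  E           0.07701       2.662        5.09      0.1833
  solve Keq expr → x = -0.0241; check Q = 0.153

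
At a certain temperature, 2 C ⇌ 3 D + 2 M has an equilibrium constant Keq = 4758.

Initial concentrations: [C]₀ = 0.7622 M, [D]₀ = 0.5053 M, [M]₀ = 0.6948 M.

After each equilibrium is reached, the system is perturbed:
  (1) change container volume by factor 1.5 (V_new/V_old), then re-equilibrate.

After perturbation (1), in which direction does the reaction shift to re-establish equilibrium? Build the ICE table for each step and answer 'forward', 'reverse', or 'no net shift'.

Direction: forward

Q₀ = 0.1072 vs Keq = 4758 ⇒ Q<K, forward
Step 1:
                   C          D          M
  I           0.7622     0.5053     0.6948
  C          -0.7212      1.082     0.7212
  E          0.04104      1.587      1.416
  solve Keq expr → x = 0.3606; check Q = 4758
Then change container volume by factor 1.5 (V_new/V_old).
Step 2:
                   C          D          M
  I          0.02736      1.058      0.944
  C          -0.0119    0.01784     0.0119
  E          0.01546      1.076     0.9559
  solve Keq expr → x = 0.005948; check Q = 4758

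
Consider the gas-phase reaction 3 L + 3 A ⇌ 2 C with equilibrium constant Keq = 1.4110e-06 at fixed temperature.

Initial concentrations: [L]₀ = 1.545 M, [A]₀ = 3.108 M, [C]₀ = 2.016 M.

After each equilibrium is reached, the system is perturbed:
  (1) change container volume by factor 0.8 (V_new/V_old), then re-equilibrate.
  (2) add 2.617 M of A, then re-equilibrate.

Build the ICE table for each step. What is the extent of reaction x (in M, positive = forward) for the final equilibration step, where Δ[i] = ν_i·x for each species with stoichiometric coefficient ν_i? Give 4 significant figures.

x = 0.06449 M

Q₀ = 0.03671 vs Keq = 1.4110e-06 ⇒ Q>K, reverse
Step 1:
                   L          A          C
  init         1.545      3.108      2.016
  Δ            2.793      2.793     -1.862
  eq           4.338      5.901     0.1539
  solve Keq expr → x = -0.9311; check Q = 1.4110e-06
Then change container volume by factor 0.8 (V_new/V_old).
Step 2:
                   L          A          C
  init         5.423      7.377     0.1923
  Δ          -0.1339    -0.1339    0.08928
  eq           5.289      7.243     0.2816
  solve Keq expr → x = 0.04464; check Q = 1.4110e-06
Then add 2.617 M of A.
Step 3:
                   L          A          C
  init         5.289       9.86     0.2816
  Δ          -0.1935    -0.1935      0.129
  eq           5.095      9.666     0.4106
  solve Keq expr → x = 0.06449; check Q = 1.4110e-06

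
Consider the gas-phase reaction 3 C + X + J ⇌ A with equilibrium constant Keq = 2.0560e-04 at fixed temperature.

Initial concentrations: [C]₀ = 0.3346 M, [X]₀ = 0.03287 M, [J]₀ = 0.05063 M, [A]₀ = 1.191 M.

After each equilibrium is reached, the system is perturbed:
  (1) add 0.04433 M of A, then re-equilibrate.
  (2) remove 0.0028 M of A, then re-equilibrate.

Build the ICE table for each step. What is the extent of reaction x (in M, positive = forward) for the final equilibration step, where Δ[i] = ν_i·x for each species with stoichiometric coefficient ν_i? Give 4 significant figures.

Q₀ = 1.9104e+04 vs Keq = 2.0560e-04 ⇒ Q>K, reverse
Step 1:
                  C         X         J         A
  I          0.3346   0.03287   0.05063     1.191
  C           3.521     1.174     1.174    -1.174
  E           3.855     1.206     1.224    0.0174
  solve Keq expr → x = -1.174; check Q = 2.0560e-04
Then add 0.04433 M of A.
Step 2:
                  C         X         J         A
  I           3.855     1.206     1.224   0.06173
  C          0.1238   0.04128   0.04128  -0.04128
  E           3.979     1.248     1.266   0.02046
  solve Keq expr → x = -0.04128; check Q = 2.0560e-04
Then remove 0.0028 M of A.
Step 3:
                  C         X         J         A
  I           3.979     1.248     1.266   0.01766
  C       -0.007789 -0.002596 -0.002596  0.002596
  E           3.971     1.245     1.263   0.02025
  solve Keq expr → x = 0.002596; check Q = 2.0560e-04

x = 0.002596 M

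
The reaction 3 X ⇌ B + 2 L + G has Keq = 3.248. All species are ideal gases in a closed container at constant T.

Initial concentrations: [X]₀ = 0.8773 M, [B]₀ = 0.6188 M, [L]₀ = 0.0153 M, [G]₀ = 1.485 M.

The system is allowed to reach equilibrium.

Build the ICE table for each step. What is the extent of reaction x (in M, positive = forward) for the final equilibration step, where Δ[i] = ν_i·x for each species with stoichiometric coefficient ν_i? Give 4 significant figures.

x = 0.1694 M

Q₀ = 3.1858e-04 vs Keq = 3.248 ⇒ Q<K, forward
Step 1:
                  X         B         L         G
  Initial    0.8773    0.6188    0.0153     1.485
  Change    -0.5081    0.1694    0.3387    0.1694
  Equil      0.3692    0.7882     0.354     1.654
  solve Keq expr → x = 0.1694; check Q = 3.248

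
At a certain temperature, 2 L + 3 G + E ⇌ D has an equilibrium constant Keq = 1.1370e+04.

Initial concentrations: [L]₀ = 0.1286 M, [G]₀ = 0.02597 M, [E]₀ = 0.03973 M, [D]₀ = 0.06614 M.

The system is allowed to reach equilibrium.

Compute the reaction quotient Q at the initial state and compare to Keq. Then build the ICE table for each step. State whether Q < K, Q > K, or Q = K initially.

Q₀ = 5.7471e+06 vs Keq = 1.1370e+04 ⇒ Q>K, reverse
Step 1:
                   L          G          E          D
  I           0.1286    0.02597    0.03973    0.06614
  C          0.05723    0.08585    0.02862   -0.02862
  E           0.1858     0.1118    0.06835    0.03752
  solve Keq expr → x = -0.02862; check Q = 1.1370e+04

Q₀ = 5.7471e+06; Q > K (proceeds reverse)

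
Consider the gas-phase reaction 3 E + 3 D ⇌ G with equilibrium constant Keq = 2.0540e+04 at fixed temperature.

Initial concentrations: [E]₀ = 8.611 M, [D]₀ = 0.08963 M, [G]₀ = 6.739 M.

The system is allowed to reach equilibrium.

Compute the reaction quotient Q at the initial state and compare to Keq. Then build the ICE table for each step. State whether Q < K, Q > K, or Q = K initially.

Q₀ = 14.66; Q < K (proceeds forward)

Q₀ = 14.66 vs Keq = 2.0540e+04 ⇒ Q<K, forward
Step 1:
                  E         D         G
  I           8.611   0.08963     6.739
  C        -0.08153  -0.08153   0.02718
  E           8.529  0.008097     6.766
  solve Keq expr → x = 0.02718; check Q = 2.0540e+04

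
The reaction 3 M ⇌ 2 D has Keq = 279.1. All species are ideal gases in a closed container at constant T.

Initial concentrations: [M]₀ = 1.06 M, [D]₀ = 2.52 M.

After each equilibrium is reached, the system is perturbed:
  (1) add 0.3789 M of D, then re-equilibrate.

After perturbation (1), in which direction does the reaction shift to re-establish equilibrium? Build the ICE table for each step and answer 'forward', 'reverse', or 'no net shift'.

Q₀ = 5.332 vs Keq = 279.1 ⇒ Q<K, forward
Step 1:
                   M          D
  I             1.06       2.52
  C          -0.7407     0.4938
  E           0.3193      3.014
  solve Keq expr → x = 0.2469; check Q = 279.1
Then add 0.3789 M of D.
Step 2:
                   M          D
  I           0.3193      3.393
  C          0.02509   -0.01673
  E           0.3444      3.376
  solve Keq expr → x = -0.008364; check Q = 279.1

Direction: reverse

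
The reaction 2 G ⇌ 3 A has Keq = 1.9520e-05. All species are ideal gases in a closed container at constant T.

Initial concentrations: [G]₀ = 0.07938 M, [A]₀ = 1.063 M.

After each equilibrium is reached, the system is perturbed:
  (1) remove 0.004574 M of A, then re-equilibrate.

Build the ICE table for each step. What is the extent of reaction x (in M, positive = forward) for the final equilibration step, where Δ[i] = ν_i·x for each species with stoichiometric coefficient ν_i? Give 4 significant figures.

x = 0.001505 M

Q₀ = 190.6 vs Keq = 1.9520e-05 ⇒ Q>K, reverse
Step 1:
                  G         A
  Initial   0.07938     1.063
  Change     0.6935     -1.04
  Equil      0.7729   0.02268
  solve Keq expr → x = -0.3468; check Q = 1.9520e-05
Then remove 0.004574 M of A.
Step 2:
                  G         A
  Initial    0.7729    0.0181
  Change   -0.00301  0.004515
  Equil      0.7699   0.02262
  solve Keq expr → x = 0.001505; check Q = 1.9520e-05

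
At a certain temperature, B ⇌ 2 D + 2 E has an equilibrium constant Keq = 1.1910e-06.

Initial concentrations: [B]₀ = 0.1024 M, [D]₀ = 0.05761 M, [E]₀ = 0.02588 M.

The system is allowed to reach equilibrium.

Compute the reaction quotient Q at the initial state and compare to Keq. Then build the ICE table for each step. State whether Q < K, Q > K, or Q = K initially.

Q₀ = 2.1708e-05; Q > K (proceeds reverse)

Q₀ = 2.1708e-05 vs Keq = 1.1910e-06 ⇒ Q>K, reverse
Step 1:
                   B          D          E
  init        0.1024    0.05761    0.02588
  Δ         0.008472   -0.01694   -0.01694
  eq          0.1109    0.04067   0.008936
  solve Keq expr → x = -0.008472; check Q = 1.1910e-06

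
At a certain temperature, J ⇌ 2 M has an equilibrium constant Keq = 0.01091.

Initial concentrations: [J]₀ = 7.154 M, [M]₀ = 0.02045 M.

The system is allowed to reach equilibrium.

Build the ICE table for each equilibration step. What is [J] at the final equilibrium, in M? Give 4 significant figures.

[J]_eq = 7.026 M

Q₀ = 5.8457e-05 vs Keq = 0.01091 ⇒ Q<K, forward
Step 1:
                    J           M
  init          7.154     0.02045
  Δ           -0.1282      0.2564
  eq            7.026      0.2769
  solve Keq expr → x = 0.1282; check Q = 0.01091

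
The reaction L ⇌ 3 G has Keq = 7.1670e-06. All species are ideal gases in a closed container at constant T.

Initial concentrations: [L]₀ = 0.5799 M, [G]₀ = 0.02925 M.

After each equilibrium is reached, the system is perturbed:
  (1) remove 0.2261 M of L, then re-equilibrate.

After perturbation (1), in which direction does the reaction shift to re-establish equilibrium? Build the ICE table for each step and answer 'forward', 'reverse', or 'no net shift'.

Direction: reverse

Q₀ = 4.3154e-05 vs Keq = 7.1670e-06 ⇒ Q>K, reverse
Step 1:
                    L           G
  I            0.5799     0.02925
  C          0.004377    -0.01313
  E            0.5843     0.01612
  solve Keq expr → x = -0.004377; check Q = 7.1670e-06
Then remove 0.2261 M of L.
Step 2:
                    L           G
  I            0.3582     0.01612
  C        8.0522e-04   -0.002416
  E             0.359      0.0137
  solve Keq expr → x = -8.0522e-04; check Q = 7.1670e-06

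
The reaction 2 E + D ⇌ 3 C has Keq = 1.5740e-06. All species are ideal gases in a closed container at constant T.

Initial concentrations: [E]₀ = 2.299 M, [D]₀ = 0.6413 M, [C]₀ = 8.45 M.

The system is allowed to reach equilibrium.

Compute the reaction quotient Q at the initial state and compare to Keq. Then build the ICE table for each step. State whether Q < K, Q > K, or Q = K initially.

Q₀ = 178 vs Keq = 1.5740e-06 ⇒ Q>K, reverse
Step 1:
                   E          D          C
  init         2.299     0.6413       8.45
  Δ            5.587      2.793      -8.38
  eq           7.886      3.435    0.06954
  solve Keq expr → x = -2.793; check Q = 1.5740e-06

Q₀ = 178; Q > K (proceeds reverse)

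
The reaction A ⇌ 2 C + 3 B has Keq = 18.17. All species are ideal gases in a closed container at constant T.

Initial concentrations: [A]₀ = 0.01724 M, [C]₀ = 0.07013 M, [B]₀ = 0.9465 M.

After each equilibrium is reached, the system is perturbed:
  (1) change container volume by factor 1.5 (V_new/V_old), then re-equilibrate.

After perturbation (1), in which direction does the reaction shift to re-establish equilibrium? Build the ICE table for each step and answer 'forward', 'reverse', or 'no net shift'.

Q₀ = 0.2419 vs Keq = 18.17 ⇒ Q<K, forward
Step 1:
                   A          C          B
  Initial    0.01724    0.07013     0.9465
  Change    -0.01666    0.03331    0.04997
  Equil   5.8271e-04     0.1034     0.9965
  solve Keq expr → x = 0.01666; check Q = 18.17
Then change container volume by factor 1.5 (V_new/V_old).
Step 2:
                   A          C          B
  Initial 3.8848e-04    0.06896     0.6643
  Change  -3.1003e-04 6.2005e-04 9.3008e-04
  Equil   7.8451e-05    0.06958     0.6652
  solve Keq expr → x = 3.1003e-04; check Q = 18.17

Direction: forward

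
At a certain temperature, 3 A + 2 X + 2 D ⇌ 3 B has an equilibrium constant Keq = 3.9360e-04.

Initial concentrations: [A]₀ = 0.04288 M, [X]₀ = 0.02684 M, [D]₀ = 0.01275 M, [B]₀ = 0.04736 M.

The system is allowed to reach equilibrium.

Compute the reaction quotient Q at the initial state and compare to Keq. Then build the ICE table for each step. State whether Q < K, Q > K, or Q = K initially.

Q₀ = 1.1505e+07; Q > K (proceeds reverse)

Q₀ = 1.1505e+07 vs Keq = 3.9360e-04 ⇒ Q>K, reverse
Step 1:
                  A         X         D         B
  I         0.04288   0.02684   0.01275   0.04736
  C         0.04724   0.03149   0.03149  -0.04724
  E         0.09012   0.05833   0.04424 1.2425e-04
  solve Keq expr → x = -0.01575; check Q = 3.9360e-04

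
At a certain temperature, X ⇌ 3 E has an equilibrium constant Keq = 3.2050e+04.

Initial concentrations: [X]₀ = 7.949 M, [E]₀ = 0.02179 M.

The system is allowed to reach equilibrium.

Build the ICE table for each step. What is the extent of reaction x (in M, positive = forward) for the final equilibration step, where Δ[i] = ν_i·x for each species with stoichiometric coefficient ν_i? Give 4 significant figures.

Q₀ = 1.3015e-06 vs Keq = 3.2050e+04 ⇒ Q<K, forward
Step 1:
                  X         E
  init        7.949   0.02179
  Δ          -7.581     22.74
  eq         0.3681     22.76
  solve Keq expr → x = 7.581; check Q = 3.2050e+04

x = 7.581 M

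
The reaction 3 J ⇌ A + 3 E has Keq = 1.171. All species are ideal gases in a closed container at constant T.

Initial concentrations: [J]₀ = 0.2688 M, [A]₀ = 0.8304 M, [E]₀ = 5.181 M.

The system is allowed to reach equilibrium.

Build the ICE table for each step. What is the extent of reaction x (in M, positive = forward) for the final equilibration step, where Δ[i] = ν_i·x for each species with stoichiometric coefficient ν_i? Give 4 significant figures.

Q₀ = 5946 vs Keq = 1.171 ⇒ Q>K, reverse
Step 1:
                  J         A         E
  Initial    0.2688    0.8304     5.181
  Change      1.759   -0.5865    -1.759
  Equil       2.028    0.2439     3.422
  solve Keq expr → x = -0.5865; check Q = 1.171

x = -0.5865 M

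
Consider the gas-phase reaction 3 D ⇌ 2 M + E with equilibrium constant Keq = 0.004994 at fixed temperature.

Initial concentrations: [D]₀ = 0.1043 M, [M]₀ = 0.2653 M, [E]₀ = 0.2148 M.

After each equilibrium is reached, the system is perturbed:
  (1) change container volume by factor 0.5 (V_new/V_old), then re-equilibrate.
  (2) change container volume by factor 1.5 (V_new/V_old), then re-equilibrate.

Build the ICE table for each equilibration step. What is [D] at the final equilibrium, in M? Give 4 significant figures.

Q₀ = 13.32 vs Keq = 0.004994 ⇒ Q>K, reverse
Step 1:
                    D           M           E
  Initial      0.1043      0.2653      0.2148
  Change       0.3123     -0.2082     -0.1041
  Equil        0.4166     0.05711      0.1107
  solve Keq expr → x = -0.1041; check Q = 0.004994
Then change container volume by factor 0.5 (V_new/V_old).
Step 2:
                    D           M           E
  Initial      0.8332      0.1142      0.2214
  Change            0           0           0
  Equil        0.8332      0.1142      0.2214
  solve Keq expr → x = 0; check Q = 0.004994
Then change container volume by factor 1.5 (V_new/V_old).
Step 3:
                    D           M           E
  Initial      0.5554     0.07614      0.1476
  Change            0           0           0
  Equil        0.5554     0.07614      0.1476
  solve Keq expr → x = 0; check Q = 0.004994

[D]_eq = 0.5554 M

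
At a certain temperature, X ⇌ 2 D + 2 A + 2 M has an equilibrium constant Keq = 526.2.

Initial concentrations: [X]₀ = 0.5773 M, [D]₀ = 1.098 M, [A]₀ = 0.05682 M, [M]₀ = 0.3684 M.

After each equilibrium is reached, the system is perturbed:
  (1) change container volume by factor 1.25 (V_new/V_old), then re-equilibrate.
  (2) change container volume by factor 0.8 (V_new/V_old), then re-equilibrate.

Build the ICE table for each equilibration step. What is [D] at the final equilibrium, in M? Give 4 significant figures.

[D]_eq = 2.199 M

Q₀ = 9.1505e-04 vs Keq = 526.2 ⇒ Q<K, forward
Step 1:
                  X         D         A         M
  Initial    0.5773     1.098   0.05682    0.3684
  Change    -0.5507     1.101     1.101     1.101
  Equil     0.02663     2.199     1.158      1.47
  solve Keq expr → x = 0.5507; check Q = 526.2
Then change container volume by factor 1.25 (V_new/V_old).
Step 2:
                  X         D         A         M
  Initial   0.02131     1.759    0.9265     1.176
  Change   -0.01334   0.02668   0.02668   0.02668
  Equil    0.007965     1.786    0.9532     1.202
  solve Keq expr → x = 0.01334; check Q = 526.2
Then change container volume by factor 0.8 (V_new/V_old).
Step 3:
                  X         D         A         M
  Initial  0.009957     2.233     1.192     1.503
  Change    0.01668  -0.03335  -0.03335  -0.03335
  Equil     0.02663     2.199     1.158      1.47
  solve Keq expr → x = -0.01668; check Q = 526.2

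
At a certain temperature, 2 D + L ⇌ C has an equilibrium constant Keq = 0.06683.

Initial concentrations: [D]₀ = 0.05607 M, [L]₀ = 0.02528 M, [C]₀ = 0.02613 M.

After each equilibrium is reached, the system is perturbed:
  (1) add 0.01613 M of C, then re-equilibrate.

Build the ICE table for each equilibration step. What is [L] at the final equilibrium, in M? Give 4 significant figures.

[L]_eq = 0.06745 M

Q₀ = 328.8 vs Keq = 0.06683 ⇒ Q>K, reverse
Step 1:
                   D          L          C
  Initial    0.05607    0.02528    0.02613
  Change     0.05218    0.02609   -0.02609
  Equil       0.1082    0.05137 4.0228e-05
  solve Keq expr → x = -0.02609; check Q = 0.06683
Then add 0.01613 M of C.
Step 2:
                   D          L          C
  Initial     0.1082    0.05137    0.01617
  Change     0.03216    0.01608   -0.01608
  Equil       0.1404    0.06745 8.8873e-05
  solve Keq expr → x = -0.01608; check Q = 0.06683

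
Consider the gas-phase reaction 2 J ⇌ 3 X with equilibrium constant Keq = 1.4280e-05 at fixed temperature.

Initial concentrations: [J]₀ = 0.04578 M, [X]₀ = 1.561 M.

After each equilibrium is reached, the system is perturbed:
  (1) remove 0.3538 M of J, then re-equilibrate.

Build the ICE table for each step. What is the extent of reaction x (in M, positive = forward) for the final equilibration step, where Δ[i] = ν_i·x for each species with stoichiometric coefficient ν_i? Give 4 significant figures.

Q₀ = 1815 vs Keq = 1.4280e-05 ⇒ Q>K, reverse
Step 1:
                    J           X
  init        0.04578       1.561
  Δ             1.024      -1.536
  eq             1.07     0.02537
  solve Keq expr → x = -0.5119; check Q = 1.4280e-05
Then remove 0.3538 M of J.
Step 2:
                    J           X
  init         0.7157     0.02537
  Δ          0.003927    -0.00589
  eq           0.7197     0.01948
  solve Keq expr → x = -0.001963; check Q = 1.4280e-05

x = -0.001963 M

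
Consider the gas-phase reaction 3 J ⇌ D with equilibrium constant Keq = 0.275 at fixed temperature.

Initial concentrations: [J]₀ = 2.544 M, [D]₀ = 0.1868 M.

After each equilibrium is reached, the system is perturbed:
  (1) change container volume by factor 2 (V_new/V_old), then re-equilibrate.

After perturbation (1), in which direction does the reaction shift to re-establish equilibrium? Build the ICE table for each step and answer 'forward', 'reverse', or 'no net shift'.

Q₀ = 0.01135 vs Keq = 0.275 ⇒ Q<K, forward
Step 1:
                   J          D
  I            2.544     0.1868
  C           -1.246     0.4152
  E            1.298      0.602
  solve Keq expr → x = 0.4152; check Q = 0.275
Then change container volume by factor 2 (V_new/V_old).
Step 2:
                   J          D
  I           0.6492      0.301
  C           0.2675   -0.08916
  E           0.9167     0.2118
  solve Keq expr → x = -0.08916; check Q = 0.275

Direction: reverse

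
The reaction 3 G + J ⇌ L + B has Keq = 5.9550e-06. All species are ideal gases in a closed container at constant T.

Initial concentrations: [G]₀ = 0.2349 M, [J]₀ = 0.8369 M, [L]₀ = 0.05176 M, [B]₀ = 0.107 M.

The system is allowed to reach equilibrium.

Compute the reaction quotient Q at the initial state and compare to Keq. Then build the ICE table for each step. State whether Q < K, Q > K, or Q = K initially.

Q₀ = 0.5106 vs Keq = 5.9550e-06 ⇒ Q>K, reverse
Step 1:
                   G          J          L          B
  Initial     0.2349     0.8369    0.05176      0.107
  Change      0.1553    0.05175   -0.05175   -0.05175
  Equil       0.3902     0.8887 5.6892e-06    0.05525
  solve Keq expr → x = -0.05175; check Q = 5.9550e-06

Q₀ = 0.5106; Q > K (proceeds reverse)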